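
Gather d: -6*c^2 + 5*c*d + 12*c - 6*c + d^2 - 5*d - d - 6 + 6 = -6*c^2 + 6*c + d^2 + d*(5*c - 6)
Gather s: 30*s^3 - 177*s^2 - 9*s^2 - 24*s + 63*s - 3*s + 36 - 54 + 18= 30*s^3 - 186*s^2 + 36*s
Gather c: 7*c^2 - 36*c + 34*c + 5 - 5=7*c^2 - 2*c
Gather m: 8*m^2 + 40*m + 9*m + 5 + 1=8*m^2 + 49*m + 6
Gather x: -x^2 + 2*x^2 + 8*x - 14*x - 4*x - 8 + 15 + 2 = x^2 - 10*x + 9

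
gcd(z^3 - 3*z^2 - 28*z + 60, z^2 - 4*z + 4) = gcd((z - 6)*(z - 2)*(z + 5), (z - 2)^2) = z - 2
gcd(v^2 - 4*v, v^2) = v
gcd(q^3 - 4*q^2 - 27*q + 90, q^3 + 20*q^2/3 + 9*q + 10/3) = q + 5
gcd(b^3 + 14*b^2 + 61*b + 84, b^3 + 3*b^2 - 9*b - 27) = b + 3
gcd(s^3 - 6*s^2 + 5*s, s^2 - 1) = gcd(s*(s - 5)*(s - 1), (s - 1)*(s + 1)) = s - 1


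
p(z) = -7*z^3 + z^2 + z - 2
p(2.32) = -81.71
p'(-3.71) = -295.47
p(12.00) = -11942.00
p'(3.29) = -219.73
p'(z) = -21*z^2 + 2*z + 1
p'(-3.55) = -270.75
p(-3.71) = 365.51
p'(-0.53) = -5.96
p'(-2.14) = -99.45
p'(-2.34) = -118.67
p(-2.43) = 101.92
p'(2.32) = -107.39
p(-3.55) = 320.22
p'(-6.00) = -767.00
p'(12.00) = -2999.00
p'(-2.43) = -127.86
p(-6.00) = 1540.00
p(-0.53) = -1.21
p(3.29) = -237.16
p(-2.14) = 69.04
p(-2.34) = 90.83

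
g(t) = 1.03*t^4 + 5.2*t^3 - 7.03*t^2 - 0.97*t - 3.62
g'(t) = 4.12*t^3 + 15.6*t^2 - 14.06*t - 0.97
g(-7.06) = 381.89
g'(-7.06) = -573.96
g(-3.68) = -165.50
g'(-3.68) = 56.71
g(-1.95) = -52.12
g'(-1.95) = 55.22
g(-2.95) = -117.43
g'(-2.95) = 70.50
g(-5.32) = -155.33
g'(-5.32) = -105.00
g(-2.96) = -118.13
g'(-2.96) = 70.48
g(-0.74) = -8.55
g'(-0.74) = 16.31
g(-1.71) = -39.71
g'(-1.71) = 48.09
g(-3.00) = -120.95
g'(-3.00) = 70.37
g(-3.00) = -120.95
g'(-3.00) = 70.37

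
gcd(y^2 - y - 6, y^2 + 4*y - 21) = y - 3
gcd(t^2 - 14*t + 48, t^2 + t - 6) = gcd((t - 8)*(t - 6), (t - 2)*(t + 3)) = 1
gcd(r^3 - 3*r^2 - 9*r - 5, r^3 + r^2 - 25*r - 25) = r^2 - 4*r - 5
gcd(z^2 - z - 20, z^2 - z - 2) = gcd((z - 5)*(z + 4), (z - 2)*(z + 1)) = 1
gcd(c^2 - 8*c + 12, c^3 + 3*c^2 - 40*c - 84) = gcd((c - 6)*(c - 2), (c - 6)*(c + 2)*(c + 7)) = c - 6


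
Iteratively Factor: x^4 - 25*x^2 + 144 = (x - 4)*(x^3 + 4*x^2 - 9*x - 36) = (x - 4)*(x + 4)*(x^2 - 9) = (x - 4)*(x - 3)*(x + 4)*(x + 3)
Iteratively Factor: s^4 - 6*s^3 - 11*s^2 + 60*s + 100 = (s + 2)*(s^3 - 8*s^2 + 5*s + 50) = (s - 5)*(s + 2)*(s^2 - 3*s - 10) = (s - 5)^2*(s + 2)*(s + 2)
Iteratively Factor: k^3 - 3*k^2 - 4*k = (k)*(k^2 - 3*k - 4) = k*(k - 4)*(k + 1)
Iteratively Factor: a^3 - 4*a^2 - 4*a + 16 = (a - 4)*(a^2 - 4) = (a - 4)*(a + 2)*(a - 2)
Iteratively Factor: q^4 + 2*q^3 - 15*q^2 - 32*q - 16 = (q - 4)*(q^3 + 6*q^2 + 9*q + 4) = (q - 4)*(q + 4)*(q^2 + 2*q + 1) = (q - 4)*(q + 1)*(q + 4)*(q + 1)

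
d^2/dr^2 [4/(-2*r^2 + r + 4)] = 8*(-4*r^2 + 2*r + (4*r - 1)^2 + 8)/(-2*r^2 + r + 4)^3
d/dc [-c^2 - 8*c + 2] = -2*c - 8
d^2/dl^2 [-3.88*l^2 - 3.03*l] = -7.76000000000000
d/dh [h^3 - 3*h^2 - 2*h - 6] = 3*h^2 - 6*h - 2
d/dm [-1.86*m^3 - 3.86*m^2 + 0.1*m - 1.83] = -5.58*m^2 - 7.72*m + 0.1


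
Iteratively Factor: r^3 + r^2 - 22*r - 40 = (r + 4)*(r^2 - 3*r - 10) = (r - 5)*(r + 4)*(r + 2)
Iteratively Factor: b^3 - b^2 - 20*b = (b + 4)*(b^2 - 5*b) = (b - 5)*(b + 4)*(b)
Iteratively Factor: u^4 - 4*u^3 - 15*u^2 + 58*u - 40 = (u - 5)*(u^3 + u^2 - 10*u + 8) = (u - 5)*(u + 4)*(u^2 - 3*u + 2) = (u - 5)*(u - 1)*(u + 4)*(u - 2)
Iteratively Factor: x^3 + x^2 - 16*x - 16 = (x + 1)*(x^2 - 16) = (x - 4)*(x + 1)*(x + 4)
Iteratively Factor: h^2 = (h)*(h)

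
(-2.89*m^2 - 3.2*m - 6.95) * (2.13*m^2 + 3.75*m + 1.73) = -6.1557*m^4 - 17.6535*m^3 - 31.8032*m^2 - 31.5985*m - 12.0235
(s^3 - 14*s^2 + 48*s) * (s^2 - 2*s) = s^5 - 16*s^4 + 76*s^3 - 96*s^2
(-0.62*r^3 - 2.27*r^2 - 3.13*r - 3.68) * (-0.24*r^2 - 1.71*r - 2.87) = 0.1488*r^5 + 1.605*r^4 + 6.4123*r^3 + 12.7504*r^2 + 15.2759*r + 10.5616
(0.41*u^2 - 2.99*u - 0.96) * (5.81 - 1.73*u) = -0.7093*u^3 + 7.5548*u^2 - 15.7111*u - 5.5776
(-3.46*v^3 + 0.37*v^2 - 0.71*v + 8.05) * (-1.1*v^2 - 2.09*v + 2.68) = 3.806*v^5 + 6.8244*v^4 - 9.2651*v^3 - 6.3795*v^2 - 18.7273*v + 21.574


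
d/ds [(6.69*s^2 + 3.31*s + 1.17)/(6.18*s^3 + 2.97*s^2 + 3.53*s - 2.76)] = (-41.3442*s^4 - 40.9116*s^3 - 7.9068*s^2 - 43.8786*s - 13.2657)/(38.1924*s^6 + 36.7092*s^5 + 52.4517*s^4 - 13.1454*s^3 - 3.9335*s^2 - 19.4856*s + 7.6176)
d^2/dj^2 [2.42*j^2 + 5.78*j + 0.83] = 4.84000000000000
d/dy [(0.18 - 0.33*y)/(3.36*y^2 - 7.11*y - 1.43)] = (1.1088*y^2 - 1.2096*y + 1.7517)/(11.2896*y^4 - 47.7792*y^3 + 40.9425*y^2 + 20.3346*y + 2.0449)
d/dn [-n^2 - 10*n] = -2*n - 10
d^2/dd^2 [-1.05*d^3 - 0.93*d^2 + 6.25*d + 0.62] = -6.3*d - 1.86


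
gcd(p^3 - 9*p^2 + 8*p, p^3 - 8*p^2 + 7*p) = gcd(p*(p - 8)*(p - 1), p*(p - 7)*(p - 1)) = p^2 - p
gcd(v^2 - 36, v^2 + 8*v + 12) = v + 6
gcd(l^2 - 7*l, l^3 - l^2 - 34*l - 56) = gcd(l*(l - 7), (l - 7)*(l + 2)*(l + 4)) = l - 7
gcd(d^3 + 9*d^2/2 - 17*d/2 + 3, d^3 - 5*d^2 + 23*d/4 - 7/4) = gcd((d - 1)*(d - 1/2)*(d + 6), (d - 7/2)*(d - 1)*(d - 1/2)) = d^2 - 3*d/2 + 1/2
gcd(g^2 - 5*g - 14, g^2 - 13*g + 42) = g - 7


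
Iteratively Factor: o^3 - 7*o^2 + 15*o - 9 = (o - 3)*(o^2 - 4*o + 3) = (o - 3)^2*(o - 1)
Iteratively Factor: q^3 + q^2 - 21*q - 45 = (q + 3)*(q^2 - 2*q - 15) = (q - 5)*(q + 3)*(q + 3)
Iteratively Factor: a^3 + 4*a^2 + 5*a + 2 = (a + 2)*(a^2 + 2*a + 1) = (a + 1)*(a + 2)*(a + 1)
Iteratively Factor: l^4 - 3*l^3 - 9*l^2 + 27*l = (l - 3)*(l^3 - 9*l) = (l - 3)^2*(l^2 + 3*l) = l*(l - 3)^2*(l + 3)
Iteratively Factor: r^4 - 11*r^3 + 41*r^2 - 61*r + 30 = (r - 2)*(r^3 - 9*r^2 + 23*r - 15) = (r - 3)*(r - 2)*(r^2 - 6*r + 5) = (r - 5)*(r - 3)*(r - 2)*(r - 1)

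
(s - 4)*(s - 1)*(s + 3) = s^3 - 2*s^2 - 11*s + 12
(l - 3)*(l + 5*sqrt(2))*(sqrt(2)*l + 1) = sqrt(2)*l^3 - 3*sqrt(2)*l^2 + 11*l^2 - 33*l + 5*sqrt(2)*l - 15*sqrt(2)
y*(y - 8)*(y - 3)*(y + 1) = y^4 - 10*y^3 + 13*y^2 + 24*y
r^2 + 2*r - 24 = (r - 4)*(r + 6)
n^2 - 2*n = n*(n - 2)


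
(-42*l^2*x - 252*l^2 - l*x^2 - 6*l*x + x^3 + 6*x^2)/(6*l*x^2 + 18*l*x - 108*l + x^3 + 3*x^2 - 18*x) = (-7*l + x)/(x - 3)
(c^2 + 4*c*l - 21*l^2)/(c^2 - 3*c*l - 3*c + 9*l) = (c + 7*l)/(c - 3)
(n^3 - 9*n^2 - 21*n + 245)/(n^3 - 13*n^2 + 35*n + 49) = (n + 5)/(n + 1)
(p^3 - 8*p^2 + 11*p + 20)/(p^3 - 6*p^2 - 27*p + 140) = (p^2 - 4*p - 5)/(p^2 - 2*p - 35)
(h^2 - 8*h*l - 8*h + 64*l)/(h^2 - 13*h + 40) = (h - 8*l)/(h - 5)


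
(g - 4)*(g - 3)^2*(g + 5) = g^4 - 5*g^3 - 17*g^2 + 129*g - 180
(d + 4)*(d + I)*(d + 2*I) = d^3 + 4*d^2 + 3*I*d^2 - 2*d + 12*I*d - 8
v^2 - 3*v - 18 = (v - 6)*(v + 3)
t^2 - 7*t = t*(t - 7)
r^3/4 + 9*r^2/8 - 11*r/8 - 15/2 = (r/4 + 1)*(r - 5/2)*(r + 3)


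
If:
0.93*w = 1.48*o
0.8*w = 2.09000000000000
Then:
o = 1.64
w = 2.61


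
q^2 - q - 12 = (q - 4)*(q + 3)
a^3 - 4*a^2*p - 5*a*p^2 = a*(a - 5*p)*(a + p)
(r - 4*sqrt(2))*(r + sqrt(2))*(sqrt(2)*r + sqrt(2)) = sqrt(2)*r^3 - 6*r^2 + sqrt(2)*r^2 - 8*sqrt(2)*r - 6*r - 8*sqrt(2)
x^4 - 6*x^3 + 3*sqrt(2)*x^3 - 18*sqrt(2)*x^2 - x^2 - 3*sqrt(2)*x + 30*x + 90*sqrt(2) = (x - 5)*(x - 3)*(x + 2)*(x + 3*sqrt(2))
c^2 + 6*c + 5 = (c + 1)*(c + 5)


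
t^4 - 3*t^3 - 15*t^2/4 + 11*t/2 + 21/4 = (t - 7/2)*(t - 3/2)*(t + 1)^2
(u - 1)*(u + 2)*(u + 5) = u^3 + 6*u^2 + 3*u - 10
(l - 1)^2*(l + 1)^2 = l^4 - 2*l^2 + 1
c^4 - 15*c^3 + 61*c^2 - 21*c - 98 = (c - 7)^2*(c - 2)*(c + 1)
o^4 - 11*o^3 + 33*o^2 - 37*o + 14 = (o - 7)*(o - 2)*(o - 1)^2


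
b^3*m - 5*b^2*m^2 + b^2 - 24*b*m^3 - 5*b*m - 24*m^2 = (b - 8*m)*(b + 3*m)*(b*m + 1)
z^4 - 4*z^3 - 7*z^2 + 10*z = z*(z - 5)*(z - 1)*(z + 2)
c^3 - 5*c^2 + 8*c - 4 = (c - 2)^2*(c - 1)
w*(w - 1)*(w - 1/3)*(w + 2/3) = w^4 - 2*w^3/3 - 5*w^2/9 + 2*w/9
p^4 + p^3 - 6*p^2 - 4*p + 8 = (p - 2)*(p - 1)*(p + 2)^2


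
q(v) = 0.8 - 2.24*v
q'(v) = -2.24000000000000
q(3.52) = -7.08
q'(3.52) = -2.24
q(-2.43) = 6.24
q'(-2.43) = -2.24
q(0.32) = 0.08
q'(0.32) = -2.24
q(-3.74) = 9.18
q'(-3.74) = -2.24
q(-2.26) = 5.86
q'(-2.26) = -2.24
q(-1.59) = 4.36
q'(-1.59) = -2.24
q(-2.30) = 5.95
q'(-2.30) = -2.24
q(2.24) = -4.22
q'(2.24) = -2.24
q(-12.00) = 27.68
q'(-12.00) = -2.24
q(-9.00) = 20.96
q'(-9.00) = -2.24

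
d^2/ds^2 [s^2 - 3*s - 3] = 2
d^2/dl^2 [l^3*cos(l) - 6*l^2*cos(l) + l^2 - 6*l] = -l^3*cos(l) + 6*sqrt(2)*l^2*cos(l + pi/4) + 24*l*sin(l) + 6*l*cos(l) - 12*cos(l) + 2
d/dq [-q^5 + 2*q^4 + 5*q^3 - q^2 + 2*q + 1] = -5*q^4 + 8*q^3 + 15*q^2 - 2*q + 2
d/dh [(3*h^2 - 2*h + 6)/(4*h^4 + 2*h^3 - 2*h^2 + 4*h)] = (-12*h^5 + 9*h^4 - 44*h^3 - 14*h^2 + 12*h - 12)/(2*h^2*(4*h^6 + 4*h^5 - 3*h^4 + 6*h^3 + 5*h^2 - 4*h + 4))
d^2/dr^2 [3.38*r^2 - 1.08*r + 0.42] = 6.76000000000000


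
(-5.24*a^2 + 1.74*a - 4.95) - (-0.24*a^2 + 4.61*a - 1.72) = -5.0*a^2 - 2.87*a - 3.23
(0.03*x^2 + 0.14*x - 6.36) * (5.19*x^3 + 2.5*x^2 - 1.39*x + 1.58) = 0.1557*x^5 + 0.8016*x^4 - 32.7001*x^3 - 16.0472*x^2 + 9.0616*x - 10.0488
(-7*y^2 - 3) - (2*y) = -7*y^2 - 2*y - 3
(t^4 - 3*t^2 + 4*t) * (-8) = -8*t^4 + 24*t^2 - 32*t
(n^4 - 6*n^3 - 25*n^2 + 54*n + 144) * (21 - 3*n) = -3*n^5 + 39*n^4 - 51*n^3 - 687*n^2 + 702*n + 3024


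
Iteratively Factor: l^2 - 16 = (l + 4)*(l - 4)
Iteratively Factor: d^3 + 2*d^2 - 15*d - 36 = (d + 3)*(d^2 - d - 12) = (d - 4)*(d + 3)*(d + 3)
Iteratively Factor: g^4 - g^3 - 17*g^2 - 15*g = (g)*(g^3 - g^2 - 17*g - 15) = g*(g + 3)*(g^2 - 4*g - 5) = g*(g + 1)*(g + 3)*(g - 5)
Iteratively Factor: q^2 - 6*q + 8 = (q - 2)*(q - 4)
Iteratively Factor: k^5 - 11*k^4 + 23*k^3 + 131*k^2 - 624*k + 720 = (k - 3)*(k^4 - 8*k^3 - k^2 + 128*k - 240) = (k - 3)^2*(k^3 - 5*k^2 - 16*k + 80) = (k - 3)^2*(k + 4)*(k^2 - 9*k + 20) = (k - 4)*(k - 3)^2*(k + 4)*(k - 5)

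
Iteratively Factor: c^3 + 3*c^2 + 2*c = (c + 1)*(c^2 + 2*c) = (c + 1)*(c + 2)*(c)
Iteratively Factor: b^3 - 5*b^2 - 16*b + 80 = (b - 5)*(b^2 - 16) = (b - 5)*(b + 4)*(b - 4)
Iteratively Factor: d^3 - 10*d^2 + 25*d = (d - 5)*(d^2 - 5*d) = d*(d - 5)*(d - 5)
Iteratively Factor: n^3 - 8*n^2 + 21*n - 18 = (n - 3)*(n^2 - 5*n + 6) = (n - 3)^2*(n - 2)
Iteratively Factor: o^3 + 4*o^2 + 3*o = (o + 1)*(o^2 + 3*o) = o*(o + 1)*(o + 3)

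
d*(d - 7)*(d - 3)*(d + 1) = d^4 - 9*d^3 + 11*d^2 + 21*d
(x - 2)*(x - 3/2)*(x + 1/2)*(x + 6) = x^4 + 3*x^3 - 67*x^2/4 + 9*x + 9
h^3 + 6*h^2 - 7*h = h*(h - 1)*(h + 7)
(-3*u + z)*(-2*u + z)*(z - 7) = 6*u^2*z - 42*u^2 - 5*u*z^2 + 35*u*z + z^3 - 7*z^2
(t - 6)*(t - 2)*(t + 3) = t^3 - 5*t^2 - 12*t + 36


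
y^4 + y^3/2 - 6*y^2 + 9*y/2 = y*(y - 3/2)*(y - 1)*(y + 3)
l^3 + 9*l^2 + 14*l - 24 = (l - 1)*(l + 4)*(l + 6)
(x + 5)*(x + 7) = x^2 + 12*x + 35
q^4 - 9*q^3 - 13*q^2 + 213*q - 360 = (q - 8)*(q - 3)^2*(q + 5)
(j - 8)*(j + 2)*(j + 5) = j^3 - j^2 - 46*j - 80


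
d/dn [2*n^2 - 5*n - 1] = 4*n - 5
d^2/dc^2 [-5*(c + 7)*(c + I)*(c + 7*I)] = -30*c - 70 - 80*I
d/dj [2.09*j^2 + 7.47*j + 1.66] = 4.18*j + 7.47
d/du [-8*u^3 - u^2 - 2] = 2*u*(-12*u - 1)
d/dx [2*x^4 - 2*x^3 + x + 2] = 8*x^3 - 6*x^2 + 1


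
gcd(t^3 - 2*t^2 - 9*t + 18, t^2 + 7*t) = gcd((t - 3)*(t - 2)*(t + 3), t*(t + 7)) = 1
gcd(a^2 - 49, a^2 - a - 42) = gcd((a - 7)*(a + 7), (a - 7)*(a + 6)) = a - 7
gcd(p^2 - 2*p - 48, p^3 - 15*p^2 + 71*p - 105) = 1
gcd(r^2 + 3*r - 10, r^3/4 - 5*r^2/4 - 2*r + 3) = 1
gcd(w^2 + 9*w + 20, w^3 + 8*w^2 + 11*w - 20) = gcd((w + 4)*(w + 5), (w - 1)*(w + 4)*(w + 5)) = w^2 + 9*w + 20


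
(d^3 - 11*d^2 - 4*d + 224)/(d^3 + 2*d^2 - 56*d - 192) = (d - 7)/(d + 6)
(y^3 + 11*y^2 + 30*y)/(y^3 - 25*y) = (y + 6)/(y - 5)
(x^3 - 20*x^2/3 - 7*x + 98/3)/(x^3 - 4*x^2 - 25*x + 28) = (3*x^2 + x - 14)/(3*(x^2 + 3*x - 4))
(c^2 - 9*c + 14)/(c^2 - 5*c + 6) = (c - 7)/(c - 3)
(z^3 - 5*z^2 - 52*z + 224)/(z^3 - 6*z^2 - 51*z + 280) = (z - 4)/(z - 5)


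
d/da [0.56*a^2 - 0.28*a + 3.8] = 1.12*a - 0.28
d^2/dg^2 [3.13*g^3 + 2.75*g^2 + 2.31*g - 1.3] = 18.78*g + 5.5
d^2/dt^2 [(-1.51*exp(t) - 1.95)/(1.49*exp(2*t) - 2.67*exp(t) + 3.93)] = (-3.352351*exp(4*t) - 23.324013*exp(3*t) + 76.325697*exp(2*t) + 15.928524*exp(t) - 43.783344)*exp(t)/(3.307949*exp(6*t) - 17.783001*exp(5*t) + 58.041162*exp(4*t) - 112.842477*exp(3*t) + 153.088434*exp(2*t) - 123.713649*exp(t) + 60.698457)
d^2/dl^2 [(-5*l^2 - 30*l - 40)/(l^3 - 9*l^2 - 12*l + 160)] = 10*(-l^3 - 6*l^2 + 198*l - 778)/(l^6 - 39*l^5 + 627*l^4 - 5317*l^3 + 25080*l^2 - 62400*l + 64000)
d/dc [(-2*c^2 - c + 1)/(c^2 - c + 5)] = (3*c^2 - 22*c - 4)/(c^4 - 2*c^3 + 11*c^2 - 10*c + 25)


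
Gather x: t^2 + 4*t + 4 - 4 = t^2 + 4*t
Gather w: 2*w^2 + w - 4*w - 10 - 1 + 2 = 2*w^2 - 3*w - 9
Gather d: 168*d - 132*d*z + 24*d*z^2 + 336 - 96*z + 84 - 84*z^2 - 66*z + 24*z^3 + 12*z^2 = d*(24*z^2 - 132*z + 168) + 24*z^3 - 72*z^2 - 162*z + 420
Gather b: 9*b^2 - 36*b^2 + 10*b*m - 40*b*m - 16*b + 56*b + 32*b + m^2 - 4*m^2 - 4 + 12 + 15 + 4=-27*b^2 + b*(72 - 30*m) - 3*m^2 + 27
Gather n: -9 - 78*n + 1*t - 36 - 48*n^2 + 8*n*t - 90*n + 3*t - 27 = -48*n^2 + n*(8*t - 168) + 4*t - 72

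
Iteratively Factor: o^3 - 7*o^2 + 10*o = (o - 2)*(o^2 - 5*o) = (o - 5)*(o - 2)*(o)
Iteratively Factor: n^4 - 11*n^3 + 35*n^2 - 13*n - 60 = (n - 4)*(n^3 - 7*n^2 + 7*n + 15) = (n - 5)*(n - 4)*(n^2 - 2*n - 3) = (n - 5)*(n - 4)*(n - 3)*(n + 1)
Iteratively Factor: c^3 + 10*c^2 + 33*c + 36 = (c + 4)*(c^2 + 6*c + 9) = (c + 3)*(c + 4)*(c + 3)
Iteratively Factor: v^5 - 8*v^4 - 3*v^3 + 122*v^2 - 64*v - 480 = (v + 2)*(v^4 - 10*v^3 + 17*v^2 + 88*v - 240) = (v + 2)*(v + 3)*(v^3 - 13*v^2 + 56*v - 80) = (v - 4)*(v + 2)*(v + 3)*(v^2 - 9*v + 20) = (v - 4)^2*(v + 2)*(v + 3)*(v - 5)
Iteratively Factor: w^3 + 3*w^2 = (w)*(w^2 + 3*w) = w^2*(w + 3)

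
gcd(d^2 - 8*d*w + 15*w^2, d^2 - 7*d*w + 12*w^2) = -d + 3*w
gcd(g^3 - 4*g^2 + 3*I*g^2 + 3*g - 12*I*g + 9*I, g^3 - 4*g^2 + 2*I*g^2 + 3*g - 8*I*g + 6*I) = g^2 - 4*g + 3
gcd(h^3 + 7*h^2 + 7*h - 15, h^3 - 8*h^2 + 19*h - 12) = h - 1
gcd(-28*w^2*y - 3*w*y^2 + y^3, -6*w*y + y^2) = y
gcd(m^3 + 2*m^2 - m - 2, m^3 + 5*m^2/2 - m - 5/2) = m^2 - 1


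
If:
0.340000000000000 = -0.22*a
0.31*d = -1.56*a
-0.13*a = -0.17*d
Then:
No Solution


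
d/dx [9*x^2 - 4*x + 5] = 18*x - 4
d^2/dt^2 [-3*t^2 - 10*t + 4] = -6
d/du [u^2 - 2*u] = 2*u - 2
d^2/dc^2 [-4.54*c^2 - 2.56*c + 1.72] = -9.08000000000000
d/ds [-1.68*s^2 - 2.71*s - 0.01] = -3.36*s - 2.71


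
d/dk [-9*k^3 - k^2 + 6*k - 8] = -27*k^2 - 2*k + 6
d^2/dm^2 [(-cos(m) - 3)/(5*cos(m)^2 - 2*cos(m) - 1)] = 10*(-45*(1 - cos(2*m))^2*cos(m) - 62*(1 - cos(2*m))^2 - 40*cos(m) - 96*cos(2*m) - 18*cos(3*m) + 10*cos(5*m) + 192)/(4*cos(m) - 5*cos(2*m) - 3)^3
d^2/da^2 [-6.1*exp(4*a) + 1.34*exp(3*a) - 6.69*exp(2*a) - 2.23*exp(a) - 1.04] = (-97.6*exp(3*a) + 12.06*exp(2*a) - 26.76*exp(a) - 2.23)*exp(a)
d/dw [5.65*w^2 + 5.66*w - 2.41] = 11.3*w + 5.66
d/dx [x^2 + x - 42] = 2*x + 1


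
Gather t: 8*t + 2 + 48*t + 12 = 56*t + 14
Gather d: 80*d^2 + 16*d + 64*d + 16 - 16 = 80*d^2 + 80*d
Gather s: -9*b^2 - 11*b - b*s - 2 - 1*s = -9*b^2 - 11*b + s*(-b - 1) - 2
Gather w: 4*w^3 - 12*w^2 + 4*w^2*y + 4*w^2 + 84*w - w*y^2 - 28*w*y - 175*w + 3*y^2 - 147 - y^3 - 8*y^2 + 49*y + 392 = 4*w^3 + w^2*(4*y - 8) + w*(-y^2 - 28*y - 91) - y^3 - 5*y^2 + 49*y + 245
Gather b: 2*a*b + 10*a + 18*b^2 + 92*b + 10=10*a + 18*b^2 + b*(2*a + 92) + 10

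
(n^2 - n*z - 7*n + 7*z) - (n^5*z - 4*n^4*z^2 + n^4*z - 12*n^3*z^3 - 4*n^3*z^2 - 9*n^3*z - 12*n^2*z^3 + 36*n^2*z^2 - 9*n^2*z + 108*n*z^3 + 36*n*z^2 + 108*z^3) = -n^5*z + 4*n^4*z^2 - n^4*z + 12*n^3*z^3 + 4*n^3*z^2 + 9*n^3*z + 12*n^2*z^3 - 36*n^2*z^2 + 9*n^2*z + n^2 - 108*n*z^3 - 36*n*z^2 - n*z - 7*n - 108*z^3 + 7*z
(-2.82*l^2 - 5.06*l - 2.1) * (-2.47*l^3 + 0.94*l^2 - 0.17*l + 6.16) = 6.9654*l^5 + 9.8474*l^4 + 0.910000000000001*l^3 - 18.485*l^2 - 30.8126*l - 12.936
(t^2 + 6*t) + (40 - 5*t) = t^2 + t + 40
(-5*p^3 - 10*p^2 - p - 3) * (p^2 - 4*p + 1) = -5*p^5 + 10*p^4 + 34*p^3 - 9*p^2 + 11*p - 3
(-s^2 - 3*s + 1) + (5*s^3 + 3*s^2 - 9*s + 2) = 5*s^3 + 2*s^2 - 12*s + 3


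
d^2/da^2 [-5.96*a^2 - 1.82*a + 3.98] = -11.9200000000000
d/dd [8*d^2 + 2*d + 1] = 16*d + 2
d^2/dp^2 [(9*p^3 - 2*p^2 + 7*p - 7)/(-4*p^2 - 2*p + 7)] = 2*(-416*p^3 + 882*p^2 - 1743*p + 224)/(64*p^6 + 96*p^5 - 288*p^4 - 328*p^3 + 504*p^2 + 294*p - 343)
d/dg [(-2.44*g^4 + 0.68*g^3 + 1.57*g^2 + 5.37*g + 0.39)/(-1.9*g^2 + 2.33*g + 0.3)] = (9.272*g^5 - 18.3476*g^4 + 0.2408*g^3 + 14.4731*g^2 + 2.424*g + 0.7023)/(3.61*g^4 - 8.854*g^3 + 4.2889*g^2 + 1.398*g + 0.09)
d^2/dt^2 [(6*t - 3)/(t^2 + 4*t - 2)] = 6*(4*(t + 2)^2*(2*t - 1) - (6*t + 7)*(t^2 + 4*t - 2))/(t^2 + 4*t - 2)^3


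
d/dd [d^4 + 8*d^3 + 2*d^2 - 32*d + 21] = 4*d^3 + 24*d^2 + 4*d - 32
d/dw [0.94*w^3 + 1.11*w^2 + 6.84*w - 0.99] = 2.82*w^2 + 2.22*w + 6.84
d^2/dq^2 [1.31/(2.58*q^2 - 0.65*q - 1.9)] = (17.439768*q^2 - 4.39374*q - 1.31*(5.16*q - 0.65)*(10.32*q - 1.3) - 12.84324)/(-2.58*q^2 + 0.65*q + 1.9)^3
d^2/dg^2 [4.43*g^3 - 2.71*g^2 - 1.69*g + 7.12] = 26.58*g - 5.42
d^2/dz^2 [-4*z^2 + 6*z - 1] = -8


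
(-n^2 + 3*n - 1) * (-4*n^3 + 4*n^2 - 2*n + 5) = 4*n^5 - 16*n^4 + 18*n^3 - 15*n^2 + 17*n - 5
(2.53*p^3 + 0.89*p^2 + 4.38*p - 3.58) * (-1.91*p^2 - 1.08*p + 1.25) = -4.8323*p^5 - 4.4323*p^4 - 6.1645*p^3 + 3.2199*p^2 + 9.3414*p - 4.475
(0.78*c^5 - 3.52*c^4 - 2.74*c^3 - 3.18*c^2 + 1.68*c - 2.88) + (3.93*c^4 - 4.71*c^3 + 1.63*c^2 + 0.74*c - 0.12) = 0.78*c^5 + 0.41*c^4 - 7.45*c^3 - 1.55*c^2 + 2.42*c - 3.0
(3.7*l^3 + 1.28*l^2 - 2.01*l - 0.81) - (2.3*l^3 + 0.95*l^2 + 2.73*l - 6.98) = 1.4*l^3 + 0.33*l^2 - 4.74*l + 6.17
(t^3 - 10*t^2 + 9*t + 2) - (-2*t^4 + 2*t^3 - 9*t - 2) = 2*t^4 - t^3 - 10*t^2 + 18*t + 4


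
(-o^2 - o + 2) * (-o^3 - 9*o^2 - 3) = o^5 + 10*o^4 + 7*o^3 - 15*o^2 + 3*o - 6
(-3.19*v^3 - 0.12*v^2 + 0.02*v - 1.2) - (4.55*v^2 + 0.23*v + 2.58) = -3.19*v^3 - 4.67*v^2 - 0.21*v - 3.78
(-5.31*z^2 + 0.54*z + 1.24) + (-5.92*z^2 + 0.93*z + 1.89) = -11.23*z^2 + 1.47*z + 3.13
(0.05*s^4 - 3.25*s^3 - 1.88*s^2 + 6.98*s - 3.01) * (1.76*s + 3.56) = 0.088*s^5 - 5.542*s^4 - 14.8788*s^3 + 5.592*s^2 + 19.5512*s - 10.7156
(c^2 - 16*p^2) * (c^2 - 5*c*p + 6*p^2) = c^4 - 5*c^3*p - 10*c^2*p^2 + 80*c*p^3 - 96*p^4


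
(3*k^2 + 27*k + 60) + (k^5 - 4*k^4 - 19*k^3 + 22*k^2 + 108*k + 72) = k^5 - 4*k^4 - 19*k^3 + 25*k^2 + 135*k + 132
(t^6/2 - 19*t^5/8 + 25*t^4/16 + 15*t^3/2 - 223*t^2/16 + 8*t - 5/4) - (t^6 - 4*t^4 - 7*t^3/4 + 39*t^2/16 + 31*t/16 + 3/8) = -t^6/2 - 19*t^5/8 + 89*t^4/16 + 37*t^3/4 - 131*t^2/8 + 97*t/16 - 13/8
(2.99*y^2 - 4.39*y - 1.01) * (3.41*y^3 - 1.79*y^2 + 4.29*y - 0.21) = 10.1959*y^5 - 20.322*y^4 + 17.2411*y^3 - 17.6531*y^2 - 3.411*y + 0.2121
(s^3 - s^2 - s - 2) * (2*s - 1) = 2*s^4 - 3*s^3 - s^2 - 3*s + 2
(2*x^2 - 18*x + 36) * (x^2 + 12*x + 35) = 2*x^4 + 6*x^3 - 110*x^2 - 198*x + 1260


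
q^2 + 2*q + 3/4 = (q + 1/2)*(q + 3/2)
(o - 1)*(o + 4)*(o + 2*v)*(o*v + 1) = o^4*v + 2*o^3*v^2 + 3*o^3*v + o^3 + 6*o^2*v^2 - 2*o^2*v + 3*o^2 - 8*o*v^2 + 6*o*v - 4*o - 8*v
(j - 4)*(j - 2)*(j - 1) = j^3 - 7*j^2 + 14*j - 8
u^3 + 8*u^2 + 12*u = u*(u + 2)*(u + 6)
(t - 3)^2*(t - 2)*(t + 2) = t^4 - 6*t^3 + 5*t^2 + 24*t - 36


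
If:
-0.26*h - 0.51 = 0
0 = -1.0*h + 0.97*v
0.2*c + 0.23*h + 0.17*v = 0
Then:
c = 3.97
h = -1.96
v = -2.02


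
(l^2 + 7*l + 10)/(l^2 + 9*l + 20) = (l + 2)/(l + 4)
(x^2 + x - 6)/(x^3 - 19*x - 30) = (x - 2)/(x^2 - 3*x - 10)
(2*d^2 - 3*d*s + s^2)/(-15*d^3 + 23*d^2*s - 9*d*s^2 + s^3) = (-2*d + s)/(15*d^2 - 8*d*s + s^2)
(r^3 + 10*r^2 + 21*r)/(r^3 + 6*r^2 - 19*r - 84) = r/(r - 4)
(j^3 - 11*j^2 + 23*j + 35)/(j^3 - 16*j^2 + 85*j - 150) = (j^2 - 6*j - 7)/(j^2 - 11*j + 30)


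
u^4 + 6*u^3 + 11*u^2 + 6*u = u*(u + 1)*(u + 2)*(u + 3)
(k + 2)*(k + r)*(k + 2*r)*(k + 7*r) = k^4 + 10*k^3*r + 2*k^3 + 23*k^2*r^2 + 20*k^2*r + 14*k*r^3 + 46*k*r^2 + 28*r^3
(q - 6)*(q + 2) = q^2 - 4*q - 12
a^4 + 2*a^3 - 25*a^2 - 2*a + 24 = (a - 4)*(a - 1)*(a + 1)*(a + 6)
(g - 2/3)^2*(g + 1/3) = g^3 - g^2 + 4/27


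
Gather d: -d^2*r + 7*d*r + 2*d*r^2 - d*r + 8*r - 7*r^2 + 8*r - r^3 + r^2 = -d^2*r + d*(2*r^2 + 6*r) - r^3 - 6*r^2 + 16*r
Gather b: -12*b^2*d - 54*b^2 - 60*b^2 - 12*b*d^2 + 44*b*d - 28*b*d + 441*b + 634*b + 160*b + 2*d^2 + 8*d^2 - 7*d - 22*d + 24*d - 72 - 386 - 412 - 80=b^2*(-12*d - 114) + b*(-12*d^2 + 16*d + 1235) + 10*d^2 - 5*d - 950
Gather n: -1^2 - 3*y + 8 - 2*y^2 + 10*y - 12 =-2*y^2 + 7*y - 5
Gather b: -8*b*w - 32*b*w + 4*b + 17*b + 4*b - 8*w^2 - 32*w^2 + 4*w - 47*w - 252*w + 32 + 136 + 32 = b*(25 - 40*w) - 40*w^2 - 295*w + 200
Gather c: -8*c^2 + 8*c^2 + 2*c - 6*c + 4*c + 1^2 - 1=0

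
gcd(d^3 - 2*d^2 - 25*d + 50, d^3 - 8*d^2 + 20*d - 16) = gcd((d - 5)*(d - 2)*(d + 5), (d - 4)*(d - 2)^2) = d - 2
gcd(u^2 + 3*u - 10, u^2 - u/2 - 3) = u - 2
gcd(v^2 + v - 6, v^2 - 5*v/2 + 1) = v - 2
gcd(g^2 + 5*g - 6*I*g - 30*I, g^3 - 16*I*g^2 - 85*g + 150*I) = g - 6*I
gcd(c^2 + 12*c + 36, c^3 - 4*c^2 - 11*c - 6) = 1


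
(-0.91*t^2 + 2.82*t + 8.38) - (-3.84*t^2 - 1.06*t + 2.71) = 2.93*t^2 + 3.88*t + 5.67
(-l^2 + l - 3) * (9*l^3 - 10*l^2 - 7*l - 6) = -9*l^5 + 19*l^4 - 30*l^3 + 29*l^2 + 15*l + 18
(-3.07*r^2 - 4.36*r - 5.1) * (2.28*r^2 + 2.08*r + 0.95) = -6.9996*r^4 - 16.3264*r^3 - 23.6133*r^2 - 14.75*r - 4.845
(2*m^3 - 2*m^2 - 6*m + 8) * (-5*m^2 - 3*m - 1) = -10*m^5 + 4*m^4 + 34*m^3 - 20*m^2 - 18*m - 8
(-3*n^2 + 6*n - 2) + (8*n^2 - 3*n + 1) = 5*n^2 + 3*n - 1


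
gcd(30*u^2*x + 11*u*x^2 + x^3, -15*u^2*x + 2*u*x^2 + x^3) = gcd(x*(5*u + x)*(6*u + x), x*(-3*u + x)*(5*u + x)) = 5*u*x + x^2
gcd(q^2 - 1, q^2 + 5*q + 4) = q + 1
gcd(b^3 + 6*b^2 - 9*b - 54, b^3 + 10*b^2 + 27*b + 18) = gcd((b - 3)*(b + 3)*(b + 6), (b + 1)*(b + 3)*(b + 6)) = b^2 + 9*b + 18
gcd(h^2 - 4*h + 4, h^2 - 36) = 1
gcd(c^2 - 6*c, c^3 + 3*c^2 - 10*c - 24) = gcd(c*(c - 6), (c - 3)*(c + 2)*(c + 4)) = 1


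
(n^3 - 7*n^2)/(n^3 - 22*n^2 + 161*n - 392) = n^2/(n^2 - 15*n + 56)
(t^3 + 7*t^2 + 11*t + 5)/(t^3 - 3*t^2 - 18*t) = (t^3 + 7*t^2 + 11*t + 5)/(t*(t^2 - 3*t - 18))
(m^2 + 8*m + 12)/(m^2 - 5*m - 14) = (m + 6)/(m - 7)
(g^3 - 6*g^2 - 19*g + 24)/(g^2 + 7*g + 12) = (g^2 - 9*g + 8)/(g + 4)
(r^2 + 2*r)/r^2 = (r + 2)/r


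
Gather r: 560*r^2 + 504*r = 560*r^2 + 504*r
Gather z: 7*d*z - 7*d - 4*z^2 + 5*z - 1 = -7*d - 4*z^2 + z*(7*d + 5) - 1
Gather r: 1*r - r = 0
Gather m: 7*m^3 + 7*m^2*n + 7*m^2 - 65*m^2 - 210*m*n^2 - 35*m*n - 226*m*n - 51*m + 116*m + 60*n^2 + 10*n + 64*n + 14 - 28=7*m^3 + m^2*(7*n - 58) + m*(-210*n^2 - 261*n + 65) + 60*n^2 + 74*n - 14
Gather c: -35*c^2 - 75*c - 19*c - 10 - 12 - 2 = -35*c^2 - 94*c - 24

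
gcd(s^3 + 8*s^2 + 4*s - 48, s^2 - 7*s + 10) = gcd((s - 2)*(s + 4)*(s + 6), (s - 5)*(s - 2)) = s - 2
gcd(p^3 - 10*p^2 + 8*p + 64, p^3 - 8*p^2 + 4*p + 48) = p^2 - 2*p - 8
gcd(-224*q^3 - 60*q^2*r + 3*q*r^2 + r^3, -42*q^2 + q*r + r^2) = 7*q + r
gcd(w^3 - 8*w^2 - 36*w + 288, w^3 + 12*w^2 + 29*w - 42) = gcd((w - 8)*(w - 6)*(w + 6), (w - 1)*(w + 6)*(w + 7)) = w + 6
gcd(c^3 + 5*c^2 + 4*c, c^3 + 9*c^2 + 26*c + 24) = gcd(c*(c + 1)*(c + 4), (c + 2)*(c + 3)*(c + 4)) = c + 4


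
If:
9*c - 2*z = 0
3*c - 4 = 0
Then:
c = 4/3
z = 6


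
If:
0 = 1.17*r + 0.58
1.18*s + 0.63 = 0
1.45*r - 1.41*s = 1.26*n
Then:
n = 0.03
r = -0.50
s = -0.53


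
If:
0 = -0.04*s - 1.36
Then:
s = -34.00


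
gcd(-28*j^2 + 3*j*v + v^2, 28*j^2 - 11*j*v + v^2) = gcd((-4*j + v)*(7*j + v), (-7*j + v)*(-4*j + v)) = -4*j + v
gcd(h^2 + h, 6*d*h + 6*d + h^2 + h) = h + 1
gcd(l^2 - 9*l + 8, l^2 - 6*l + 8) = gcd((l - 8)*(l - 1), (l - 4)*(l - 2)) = 1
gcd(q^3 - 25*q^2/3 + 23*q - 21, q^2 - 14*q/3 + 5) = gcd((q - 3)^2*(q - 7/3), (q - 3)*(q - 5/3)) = q - 3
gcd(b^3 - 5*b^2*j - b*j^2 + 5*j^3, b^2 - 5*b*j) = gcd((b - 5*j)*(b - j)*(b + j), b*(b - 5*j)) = b - 5*j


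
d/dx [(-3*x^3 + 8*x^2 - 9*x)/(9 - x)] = (6*x^3 - 89*x^2 + 144*x - 81)/(x^2 - 18*x + 81)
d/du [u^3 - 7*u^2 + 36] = u*(3*u - 14)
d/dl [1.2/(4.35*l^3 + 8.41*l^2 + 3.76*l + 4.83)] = (-15.66*l^2 - 20.184*l - 4.512)/(4.35*l^3 + 8.41*l^2 + 3.76*l + 4.83)^2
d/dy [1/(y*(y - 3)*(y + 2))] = (-y*(y - 3) - y*(y + 2) - (y - 3)*(y + 2))/(y^2*(y - 3)^2*(y + 2)^2)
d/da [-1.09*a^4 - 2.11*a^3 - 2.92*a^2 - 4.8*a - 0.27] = -4.36*a^3 - 6.33*a^2 - 5.84*a - 4.8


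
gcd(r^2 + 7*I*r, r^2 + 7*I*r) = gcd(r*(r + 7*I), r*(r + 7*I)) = r^2 + 7*I*r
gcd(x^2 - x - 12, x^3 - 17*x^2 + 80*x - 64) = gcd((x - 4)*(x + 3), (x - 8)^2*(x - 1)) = 1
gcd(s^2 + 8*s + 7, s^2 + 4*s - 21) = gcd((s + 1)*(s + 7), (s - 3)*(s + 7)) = s + 7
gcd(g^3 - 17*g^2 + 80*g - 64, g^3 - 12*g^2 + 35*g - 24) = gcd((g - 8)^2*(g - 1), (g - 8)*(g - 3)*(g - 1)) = g^2 - 9*g + 8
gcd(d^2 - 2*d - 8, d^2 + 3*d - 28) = d - 4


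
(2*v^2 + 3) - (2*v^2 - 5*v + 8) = 5*v - 5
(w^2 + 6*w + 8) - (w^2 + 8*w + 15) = -2*w - 7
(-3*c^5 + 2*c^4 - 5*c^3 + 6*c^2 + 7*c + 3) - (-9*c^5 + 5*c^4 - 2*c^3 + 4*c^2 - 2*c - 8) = 6*c^5 - 3*c^4 - 3*c^3 + 2*c^2 + 9*c + 11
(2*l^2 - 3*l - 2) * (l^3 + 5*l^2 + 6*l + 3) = 2*l^5 + 7*l^4 - 5*l^3 - 22*l^2 - 21*l - 6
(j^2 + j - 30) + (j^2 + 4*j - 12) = 2*j^2 + 5*j - 42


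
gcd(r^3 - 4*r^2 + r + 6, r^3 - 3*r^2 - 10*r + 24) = r - 2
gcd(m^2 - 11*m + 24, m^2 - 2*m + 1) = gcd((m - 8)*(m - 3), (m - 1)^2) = 1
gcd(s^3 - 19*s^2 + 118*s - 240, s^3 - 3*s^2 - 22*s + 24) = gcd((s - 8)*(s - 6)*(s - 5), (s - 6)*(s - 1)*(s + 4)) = s - 6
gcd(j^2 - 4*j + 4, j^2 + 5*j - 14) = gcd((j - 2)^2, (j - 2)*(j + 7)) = j - 2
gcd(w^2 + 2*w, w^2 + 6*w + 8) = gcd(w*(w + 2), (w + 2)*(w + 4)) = w + 2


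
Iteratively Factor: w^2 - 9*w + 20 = (w - 4)*(w - 5)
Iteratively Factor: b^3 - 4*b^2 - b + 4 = (b + 1)*(b^2 - 5*b + 4) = (b - 1)*(b + 1)*(b - 4)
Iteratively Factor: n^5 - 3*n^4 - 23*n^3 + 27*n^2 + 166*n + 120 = (n - 5)*(n^4 + 2*n^3 - 13*n^2 - 38*n - 24) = (n - 5)*(n - 4)*(n^3 + 6*n^2 + 11*n + 6) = (n - 5)*(n - 4)*(n + 2)*(n^2 + 4*n + 3) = (n - 5)*(n - 4)*(n + 1)*(n + 2)*(n + 3)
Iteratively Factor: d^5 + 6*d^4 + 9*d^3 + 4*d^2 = (d + 1)*(d^4 + 5*d^3 + 4*d^2) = d*(d + 1)*(d^3 + 5*d^2 + 4*d) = d^2*(d + 1)*(d^2 + 5*d + 4) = d^2*(d + 1)*(d + 4)*(d + 1)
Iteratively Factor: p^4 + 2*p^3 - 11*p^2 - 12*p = (p)*(p^3 + 2*p^2 - 11*p - 12) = p*(p - 3)*(p^2 + 5*p + 4) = p*(p - 3)*(p + 4)*(p + 1)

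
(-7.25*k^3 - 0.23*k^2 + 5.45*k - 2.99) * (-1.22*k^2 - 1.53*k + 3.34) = 8.845*k^5 + 11.3731*k^4 - 30.5121*k^3 - 5.4589*k^2 + 22.7777*k - 9.9866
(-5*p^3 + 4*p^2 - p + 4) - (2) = -5*p^3 + 4*p^2 - p + 2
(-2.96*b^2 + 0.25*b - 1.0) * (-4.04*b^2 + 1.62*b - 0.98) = 11.9584*b^4 - 5.8052*b^3 + 7.3458*b^2 - 1.865*b + 0.98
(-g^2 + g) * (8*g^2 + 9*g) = -8*g^4 - g^3 + 9*g^2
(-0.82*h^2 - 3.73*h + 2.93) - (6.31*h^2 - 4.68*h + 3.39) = -7.13*h^2 + 0.95*h - 0.46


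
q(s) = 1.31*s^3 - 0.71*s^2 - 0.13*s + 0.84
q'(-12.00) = 582.83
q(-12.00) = -2363.52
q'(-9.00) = 330.98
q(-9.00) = -1010.49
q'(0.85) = 1.50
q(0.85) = 1.02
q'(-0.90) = 4.33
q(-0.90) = -0.57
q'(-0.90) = 4.33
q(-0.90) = -0.57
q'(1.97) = 12.32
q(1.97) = 7.84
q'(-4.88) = 100.39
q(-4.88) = -167.67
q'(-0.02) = -0.10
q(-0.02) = 0.84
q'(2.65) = 23.71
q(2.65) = 19.89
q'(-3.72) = 59.54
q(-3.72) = -75.94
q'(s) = 3.93*s^2 - 1.42*s - 0.13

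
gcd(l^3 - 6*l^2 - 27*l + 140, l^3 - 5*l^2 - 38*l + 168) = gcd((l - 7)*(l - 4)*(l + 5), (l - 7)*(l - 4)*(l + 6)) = l^2 - 11*l + 28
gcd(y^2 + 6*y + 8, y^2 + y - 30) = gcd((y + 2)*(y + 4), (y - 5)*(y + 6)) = 1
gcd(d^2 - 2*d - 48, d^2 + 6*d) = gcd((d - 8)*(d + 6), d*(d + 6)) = d + 6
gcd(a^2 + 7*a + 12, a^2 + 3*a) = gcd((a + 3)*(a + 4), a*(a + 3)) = a + 3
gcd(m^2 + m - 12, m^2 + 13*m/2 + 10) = m + 4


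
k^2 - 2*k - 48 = (k - 8)*(k + 6)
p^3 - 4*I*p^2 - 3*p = p*(p - 3*I)*(p - I)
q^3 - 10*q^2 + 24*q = q*(q - 6)*(q - 4)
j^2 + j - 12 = (j - 3)*(j + 4)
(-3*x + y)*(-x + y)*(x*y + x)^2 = 3*x^4*y^2 + 6*x^4*y + 3*x^4 - 4*x^3*y^3 - 8*x^3*y^2 - 4*x^3*y + x^2*y^4 + 2*x^2*y^3 + x^2*y^2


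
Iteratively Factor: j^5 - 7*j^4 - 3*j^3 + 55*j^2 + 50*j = (j)*(j^4 - 7*j^3 - 3*j^2 + 55*j + 50) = j*(j + 1)*(j^3 - 8*j^2 + 5*j + 50) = j*(j + 1)*(j + 2)*(j^2 - 10*j + 25) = j*(j - 5)*(j + 1)*(j + 2)*(j - 5)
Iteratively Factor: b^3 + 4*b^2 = (b)*(b^2 + 4*b) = b*(b + 4)*(b)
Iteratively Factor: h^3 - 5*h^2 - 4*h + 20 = (h - 2)*(h^2 - 3*h - 10) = (h - 5)*(h - 2)*(h + 2)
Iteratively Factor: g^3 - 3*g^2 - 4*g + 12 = (g - 2)*(g^2 - g - 6) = (g - 2)*(g + 2)*(g - 3)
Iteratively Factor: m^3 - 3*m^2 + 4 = (m - 2)*(m^2 - m - 2) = (m - 2)^2*(m + 1)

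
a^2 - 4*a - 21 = (a - 7)*(a + 3)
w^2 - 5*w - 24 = (w - 8)*(w + 3)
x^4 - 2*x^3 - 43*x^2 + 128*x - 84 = (x - 6)*(x - 2)*(x - 1)*(x + 7)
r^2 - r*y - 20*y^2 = (r - 5*y)*(r + 4*y)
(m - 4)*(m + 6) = m^2 + 2*m - 24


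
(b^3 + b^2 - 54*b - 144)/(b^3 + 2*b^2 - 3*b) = (b^2 - 2*b - 48)/(b*(b - 1))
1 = 1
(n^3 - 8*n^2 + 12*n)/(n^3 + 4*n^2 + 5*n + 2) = n*(n^2 - 8*n + 12)/(n^3 + 4*n^2 + 5*n + 2)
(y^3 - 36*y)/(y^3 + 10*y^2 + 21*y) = (y^2 - 36)/(y^2 + 10*y + 21)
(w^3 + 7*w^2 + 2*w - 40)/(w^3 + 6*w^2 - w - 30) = (w + 4)/(w + 3)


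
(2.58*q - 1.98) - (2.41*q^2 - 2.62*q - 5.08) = -2.41*q^2 + 5.2*q + 3.1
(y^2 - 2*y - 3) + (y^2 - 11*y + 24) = 2*y^2 - 13*y + 21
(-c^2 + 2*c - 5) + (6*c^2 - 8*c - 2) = 5*c^2 - 6*c - 7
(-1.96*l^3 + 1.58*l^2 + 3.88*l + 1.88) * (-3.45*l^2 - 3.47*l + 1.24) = 6.762*l^5 + 1.3502*l^4 - 21.299*l^3 - 17.9904*l^2 - 1.7124*l + 2.3312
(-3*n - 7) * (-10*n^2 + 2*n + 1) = 30*n^3 + 64*n^2 - 17*n - 7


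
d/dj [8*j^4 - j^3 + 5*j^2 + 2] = j*(32*j^2 - 3*j + 10)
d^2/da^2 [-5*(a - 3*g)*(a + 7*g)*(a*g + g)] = 10*g*(-3*a - 4*g - 1)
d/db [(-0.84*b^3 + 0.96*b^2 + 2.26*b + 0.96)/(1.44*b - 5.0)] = (-2.4192*b^3 + 13.9824*b^2 - 9.6*b - 12.6824)/(2.0736*b^2 - 14.4*b + 25.0)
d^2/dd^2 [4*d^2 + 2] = 8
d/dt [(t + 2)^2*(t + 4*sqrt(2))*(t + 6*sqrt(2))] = 4*t^3 + 12*t^2 + 30*sqrt(2)*t^2 + 104*t + 80*sqrt(2)*t + 40*sqrt(2) + 192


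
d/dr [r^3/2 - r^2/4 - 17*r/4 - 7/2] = 3*r^2/2 - r/2 - 17/4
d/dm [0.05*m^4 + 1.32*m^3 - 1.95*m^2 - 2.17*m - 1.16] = 0.2*m^3 + 3.96*m^2 - 3.9*m - 2.17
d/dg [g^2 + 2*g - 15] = 2*g + 2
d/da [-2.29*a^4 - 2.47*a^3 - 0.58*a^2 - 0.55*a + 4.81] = -9.16*a^3 - 7.41*a^2 - 1.16*a - 0.55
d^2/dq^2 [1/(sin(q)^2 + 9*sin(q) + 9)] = (-4*sin(q)^4 - 27*sin(q)^3 - 39*sin(q)^2 + 135*sin(q) + 144)/(sin(q)^2 + 9*sin(q) + 9)^3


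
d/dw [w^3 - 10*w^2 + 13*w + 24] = 3*w^2 - 20*w + 13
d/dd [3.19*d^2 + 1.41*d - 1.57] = 6.38*d + 1.41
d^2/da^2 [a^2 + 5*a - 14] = 2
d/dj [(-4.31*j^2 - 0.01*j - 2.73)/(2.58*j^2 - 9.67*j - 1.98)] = (41.7035*j^2 + 31.1544*j - 26.3793)/(6.6564*j^4 - 49.8972*j^3 + 83.2921*j^2 + 38.2932*j + 3.9204)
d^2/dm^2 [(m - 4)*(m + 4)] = 2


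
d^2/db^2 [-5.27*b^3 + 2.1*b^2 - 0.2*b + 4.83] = 4.2 - 31.62*b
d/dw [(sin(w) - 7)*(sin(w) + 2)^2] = 3*(sin(w) - 4)*(sin(w) + 2)*cos(w)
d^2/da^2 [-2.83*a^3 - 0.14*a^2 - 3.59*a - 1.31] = -16.98*a - 0.28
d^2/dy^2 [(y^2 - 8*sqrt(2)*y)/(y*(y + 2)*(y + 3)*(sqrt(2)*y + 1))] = 2*(6*y^5 - 93*sqrt(2)*y^4 + 30*y^4 - 635*sqrt(2)*y^3 - 89*y^3 - 1548*sqrt(2)*y^2 - 720*y^2 - 1650*sqrt(2)*y - 1218*y - 764*sqrt(2) - 510)/(2*sqrt(2)*y^9 + 6*y^8 + 30*sqrt(2)*y^8 + 90*y^7 + 189*sqrt(2)*y^7 + 559*y^6 + 655*sqrt(2)*y^6 + 1845*y^5 + 1395*sqrt(2)*y^5 + 1995*sqrt(2)*y^4 + 3441*y^4 + 2106*sqrt(2)*y^3 + 3545*y^3 + 1854*y^2 + 1620*sqrt(2)*y^2 + 540*y + 648*sqrt(2)*y + 216)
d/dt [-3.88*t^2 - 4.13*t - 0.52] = -7.76*t - 4.13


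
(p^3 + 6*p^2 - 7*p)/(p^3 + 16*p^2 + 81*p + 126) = p*(p - 1)/(p^2 + 9*p + 18)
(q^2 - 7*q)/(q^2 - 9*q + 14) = q/(q - 2)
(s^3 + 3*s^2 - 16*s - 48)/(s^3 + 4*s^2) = (s^2 - s - 12)/s^2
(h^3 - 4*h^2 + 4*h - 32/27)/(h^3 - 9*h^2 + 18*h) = (h^3 - 4*h^2 + 4*h - 32/27)/(h*(h^2 - 9*h + 18))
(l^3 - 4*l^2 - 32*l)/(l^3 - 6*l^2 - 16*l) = (l + 4)/(l + 2)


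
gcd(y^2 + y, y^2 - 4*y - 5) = y + 1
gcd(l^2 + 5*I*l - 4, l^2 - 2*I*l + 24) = l + 4*I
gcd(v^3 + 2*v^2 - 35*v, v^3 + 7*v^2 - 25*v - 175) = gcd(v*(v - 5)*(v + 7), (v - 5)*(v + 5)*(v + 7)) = v^2 + 2*v - 35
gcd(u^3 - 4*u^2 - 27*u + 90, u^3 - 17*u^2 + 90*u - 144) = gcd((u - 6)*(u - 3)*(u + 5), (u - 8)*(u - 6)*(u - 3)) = u^2 - 9*u + 18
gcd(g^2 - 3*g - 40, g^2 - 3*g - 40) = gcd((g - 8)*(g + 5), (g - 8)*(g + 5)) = g^2 - 3*g - 40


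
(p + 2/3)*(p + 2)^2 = p^3 + 14*p^2/3 + 20*p/3 + 8/3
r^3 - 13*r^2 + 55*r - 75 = (r - 5)^2*(r - 3)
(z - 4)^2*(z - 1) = z^3 - 9*z^2 + 24*z - 16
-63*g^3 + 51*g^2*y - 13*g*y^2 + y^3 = (-7*g + y)*(-3*g + y)^2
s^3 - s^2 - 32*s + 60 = (s - 5)*(s - 2)*(s + 6)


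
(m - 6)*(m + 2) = m^2 - 4*m - 12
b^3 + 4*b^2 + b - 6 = (b - 1)*(b + 2)*(b + 3)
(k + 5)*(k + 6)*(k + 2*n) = k^3 + 2*k^2*n + 11*k^2 + 22*k*n + 30*k + 60*n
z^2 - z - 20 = (z - 5)*(z + 4)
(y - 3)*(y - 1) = y^2 - 4*y + 3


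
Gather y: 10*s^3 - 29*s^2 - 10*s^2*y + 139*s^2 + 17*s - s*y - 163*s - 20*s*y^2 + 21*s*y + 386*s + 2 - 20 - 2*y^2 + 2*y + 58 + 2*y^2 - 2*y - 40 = 10*s^3 + 110*s^2 - 20*s*y^2 + 240*s + y*(-10*s^2 + 20*s)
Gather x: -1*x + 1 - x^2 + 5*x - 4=-x^2 + 4*x - 3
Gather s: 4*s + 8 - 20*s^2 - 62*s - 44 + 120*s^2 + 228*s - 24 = 100*s^2 + 170*s - 60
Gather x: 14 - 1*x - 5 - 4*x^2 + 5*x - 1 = -4*x^2 + 4*x + 8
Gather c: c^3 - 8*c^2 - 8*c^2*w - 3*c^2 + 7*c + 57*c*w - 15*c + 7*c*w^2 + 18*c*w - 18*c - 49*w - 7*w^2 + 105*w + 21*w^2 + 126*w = c^3 + c^2*(-8*w - 11) + c*(7*w^2 + 75*w - 26) + 14*w^2 + 182*w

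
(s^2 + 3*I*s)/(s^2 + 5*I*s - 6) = s/(s + 2*I)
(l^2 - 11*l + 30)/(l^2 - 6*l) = (l - 5)/l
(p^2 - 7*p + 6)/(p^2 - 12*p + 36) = (p - 1)/(p - 6)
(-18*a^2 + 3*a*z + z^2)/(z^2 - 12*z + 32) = (-18*a^2 + 3*a*z + z^2)/(z^2 - 12*z + 32)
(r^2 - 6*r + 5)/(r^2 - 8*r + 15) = (r - 1)/(r - 3)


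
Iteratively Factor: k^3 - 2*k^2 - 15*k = (k)*(k^2 - 2*k - 15) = k*(k + 3)*(k - 5)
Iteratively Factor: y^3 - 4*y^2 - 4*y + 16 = (y - 4)*(y^2 - 4) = (y - 4)*(y + 2)*(y - 2)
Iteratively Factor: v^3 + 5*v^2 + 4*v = (v)*(v^2 + 5*v + 4) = v*(v + 4)*(v + 1)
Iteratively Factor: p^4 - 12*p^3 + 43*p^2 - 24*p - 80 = (p - 5)*(p^3 - 7*p^2 + 8*p + 16) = (p - 5)*(p - 4)*(p^2 - 3*p - 4) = (p - 5)*(p - 4)*(p + 1)*(p - 4)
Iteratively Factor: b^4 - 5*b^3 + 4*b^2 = (b - 1)*(b^3 - 4*b^2) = b*(b - 1)*(b^2 - 4*b) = b^2*(b - 1)*(b - 4)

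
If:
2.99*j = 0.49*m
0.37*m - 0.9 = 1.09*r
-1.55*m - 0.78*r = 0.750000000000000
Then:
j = -0.01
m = -0.06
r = -0.85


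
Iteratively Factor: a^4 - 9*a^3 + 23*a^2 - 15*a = (a - 3)*(a^3 - 6*a^2 + 5*a) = a*(a - 3)*(a^2 - 6*a + 5) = a*(a - 3)*(a - 1)*(a - 5)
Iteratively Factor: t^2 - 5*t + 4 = (t - 1)*(t - 4)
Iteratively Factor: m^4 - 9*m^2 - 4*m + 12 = (m + 2)*(m^3 - 2*m^2 - 5*m + 6) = (m - 1)*(m + 2)*(m^2 - m - 6) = (m - 3)*(m - 1)*(m + 2)*(m + 2)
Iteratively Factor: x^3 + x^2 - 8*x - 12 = (x + 2)*(x^2 - x - 6) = (x - 3)*(x + 2)*(x + 2)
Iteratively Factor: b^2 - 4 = (b - 2)*(b + 2)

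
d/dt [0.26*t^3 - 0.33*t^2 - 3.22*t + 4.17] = 0.78*t^2 - 0.66*t - 3.22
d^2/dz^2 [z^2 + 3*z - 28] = 2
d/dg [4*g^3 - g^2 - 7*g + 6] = 12*g^2 - 2*g - 7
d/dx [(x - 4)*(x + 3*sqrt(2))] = 2*x - 4 + 3*sqrt(2)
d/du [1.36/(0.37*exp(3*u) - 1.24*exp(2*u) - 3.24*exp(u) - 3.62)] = (-1.5096*exp(2*u) + 3.3728*exp(u) + 4.4064)*exp(u)/(-0.37*exp(3*u) + 1.24*exp(2*u) + 3.24*exp(u) + 3.62)^2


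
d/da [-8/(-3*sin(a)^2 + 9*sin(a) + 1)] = 24*(3 - 2*sin(a))*cos(a)/(-3*sin(a)^2 + 9*sin(a) + 1)^2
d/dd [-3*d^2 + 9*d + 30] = 9 - 6*d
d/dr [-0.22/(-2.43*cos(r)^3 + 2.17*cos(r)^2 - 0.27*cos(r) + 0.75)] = (1.6038*cos(r)^2 - 0.9548*cos(r) + 0.0594)*sin(r)/(2.43*cos(r)^3 - 2.17*cos(r)^2 + 0.27*cos(r) - 0.75)^2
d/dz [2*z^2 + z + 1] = 4*z + 1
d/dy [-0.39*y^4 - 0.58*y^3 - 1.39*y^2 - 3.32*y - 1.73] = -1.56*y^3 - 1.74*y^2 - 2.78*y - 3.32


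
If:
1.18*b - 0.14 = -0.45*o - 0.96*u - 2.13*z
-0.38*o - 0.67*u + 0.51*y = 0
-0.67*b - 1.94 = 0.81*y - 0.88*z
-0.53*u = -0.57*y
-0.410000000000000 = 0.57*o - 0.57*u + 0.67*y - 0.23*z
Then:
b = -2.24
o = -0.35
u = 0.67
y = 0.63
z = 1.08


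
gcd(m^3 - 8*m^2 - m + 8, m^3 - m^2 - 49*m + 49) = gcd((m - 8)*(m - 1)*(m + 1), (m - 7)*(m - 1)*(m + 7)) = m - 1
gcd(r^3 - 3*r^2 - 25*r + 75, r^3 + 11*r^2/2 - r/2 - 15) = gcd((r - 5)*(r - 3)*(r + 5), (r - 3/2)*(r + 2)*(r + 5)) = r + 5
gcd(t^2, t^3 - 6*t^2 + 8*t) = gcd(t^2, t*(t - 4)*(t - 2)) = t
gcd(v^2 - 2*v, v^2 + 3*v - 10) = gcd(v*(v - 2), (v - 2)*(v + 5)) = v - 2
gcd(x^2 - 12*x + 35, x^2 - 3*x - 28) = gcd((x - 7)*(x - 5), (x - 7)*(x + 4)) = x - 7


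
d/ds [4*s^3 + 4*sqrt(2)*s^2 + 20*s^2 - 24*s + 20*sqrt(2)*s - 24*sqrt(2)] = 12*s^2 + 8*sqrt(2)*s + 40*s - 24 + 20*sqrt(2)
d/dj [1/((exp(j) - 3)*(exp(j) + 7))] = 2*(-exp(j) - 2)*exp(j)/(exp(4*j) + 8*exp(3*j) - 26*exp(2*j) - 168*exp(j) + 441)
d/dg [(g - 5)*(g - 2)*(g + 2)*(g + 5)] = 4*g^3 - 58*g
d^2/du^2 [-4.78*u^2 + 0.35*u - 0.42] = -9.56000000000000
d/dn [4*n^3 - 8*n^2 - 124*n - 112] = 12*n^2 - 16*n - 124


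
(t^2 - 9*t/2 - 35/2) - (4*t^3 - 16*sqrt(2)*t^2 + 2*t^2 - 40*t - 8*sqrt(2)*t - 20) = -4*t^3 - t^2 + 16*sqrt(2)*t^2 + 8*sqrt(2)*t + 71*t/2 + 5/2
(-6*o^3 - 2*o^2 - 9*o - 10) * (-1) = 6*o^3 + 2*o^2 + 9*o + 10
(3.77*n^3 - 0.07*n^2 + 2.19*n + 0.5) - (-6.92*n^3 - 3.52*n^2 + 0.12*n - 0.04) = 10.69*n^3 + 3.45*n^2 + 2.07*n + 0.54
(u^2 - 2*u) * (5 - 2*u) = -2*u^3 + 9*u^2 - 10*u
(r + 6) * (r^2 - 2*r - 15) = r^3 + 4*r^2 - 27*r - 90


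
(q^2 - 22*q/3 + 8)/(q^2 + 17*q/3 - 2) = (3*q^2 - 22*q + 24)/(3*q^2 + 17*q - 6)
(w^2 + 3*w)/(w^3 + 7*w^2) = (w + 3)/(w*(w + 7))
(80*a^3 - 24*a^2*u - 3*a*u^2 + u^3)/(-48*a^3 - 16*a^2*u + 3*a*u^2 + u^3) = (-20*a^2 + a*u + u^2)/(12*a^2 + 7*a*u + u^2)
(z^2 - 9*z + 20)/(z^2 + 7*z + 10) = (z^2 - 9*z + 20)/(z^2 + 7*z + 10)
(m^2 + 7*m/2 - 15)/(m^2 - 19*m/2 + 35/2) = (m + 6)/(m - 7)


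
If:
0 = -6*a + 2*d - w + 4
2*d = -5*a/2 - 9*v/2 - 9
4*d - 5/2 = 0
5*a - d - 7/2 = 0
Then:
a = 33/40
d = 5/8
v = -197/72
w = 3/10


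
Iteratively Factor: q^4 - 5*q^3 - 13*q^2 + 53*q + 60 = (q - 4)*(q^3 - q^2 - 17*q - 15) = (q - 4)*(q + 3)*(q^2 - 4*q - 5) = (q - 5)*(q - 4)*(q + 3)*(q + 1)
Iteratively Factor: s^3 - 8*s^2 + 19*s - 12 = (s - 4)*(s^2 - 4*s + 3) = (s - 4)*(s - 1)*(s - 3)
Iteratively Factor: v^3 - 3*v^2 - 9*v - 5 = (v + 1)*(v^2 - 4*v - 5) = (v - 5)*(v + 1)*(v + 1)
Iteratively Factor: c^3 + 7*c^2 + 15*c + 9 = (c + 1)*(c^2 + 6*c + 9) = (c + 1)*(c + 3)*(c + 3)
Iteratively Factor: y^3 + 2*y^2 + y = (y + 1)*(y^2 + y) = (y + 1)^2*(y)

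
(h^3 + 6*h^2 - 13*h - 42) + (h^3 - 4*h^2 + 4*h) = 2*h^3 + 2*h^2 - 9*h - 42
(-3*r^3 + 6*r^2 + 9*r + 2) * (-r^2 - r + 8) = 3*r^5 - 3*r^4 - 39*r^3 + 37*r^2 + 70*r + 16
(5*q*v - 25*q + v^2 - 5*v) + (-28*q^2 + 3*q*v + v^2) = -28*q^2 + 8*q*v - 25*q + 2*v^2 - 5*v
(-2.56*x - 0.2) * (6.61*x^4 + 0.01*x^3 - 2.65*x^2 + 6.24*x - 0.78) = -16.9216*x^5 - 1.3476*x^4 + 6.782*x^3 - 15.4444*x^2 + 0.7488*x + 0.156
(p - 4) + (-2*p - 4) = -p - 8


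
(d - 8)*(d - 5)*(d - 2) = d^3 - 15*d^2 + 66*d - 80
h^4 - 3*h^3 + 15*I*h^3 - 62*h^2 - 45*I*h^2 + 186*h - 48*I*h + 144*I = (h - 3)*(h + I)*(h + 6*I)*(h + 8*I)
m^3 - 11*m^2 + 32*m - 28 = (m - 7)*(m - 2)^2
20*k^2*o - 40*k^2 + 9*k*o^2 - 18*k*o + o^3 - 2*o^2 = (4*k + o)*(5*k + o)*(o - 2)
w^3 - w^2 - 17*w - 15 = (w - 5)*(w + 1)*(w + 3)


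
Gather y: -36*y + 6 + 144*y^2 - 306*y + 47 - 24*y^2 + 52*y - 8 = 120*y^2 - 290*y + 45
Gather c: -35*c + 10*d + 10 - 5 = -35*c + 10*d + 5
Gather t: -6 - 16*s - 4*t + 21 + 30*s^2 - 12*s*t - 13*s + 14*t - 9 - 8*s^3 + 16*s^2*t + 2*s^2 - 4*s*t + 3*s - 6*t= -8*s^3 + 32*s^2 - 26*s + t*(16*s^2 - 16*s + 4) + 6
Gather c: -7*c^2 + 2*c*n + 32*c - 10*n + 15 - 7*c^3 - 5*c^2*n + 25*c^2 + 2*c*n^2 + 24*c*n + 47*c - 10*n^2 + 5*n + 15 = -7*c^3 + c^2*(18 - 5*n) + c*(2*n^2 + 26*n + 79) - 10*n^2 - 5*n + 30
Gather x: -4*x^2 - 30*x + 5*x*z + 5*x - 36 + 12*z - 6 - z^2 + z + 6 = -4*x^2 + x*(5*z - 25) - z^2 + 13*z - 36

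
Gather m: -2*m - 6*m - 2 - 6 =-8*m - 8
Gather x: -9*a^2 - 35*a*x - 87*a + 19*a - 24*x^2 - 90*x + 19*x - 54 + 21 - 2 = -9*a^2 - 68*a - 24*x^2 + x*(-35*a - 71) - 35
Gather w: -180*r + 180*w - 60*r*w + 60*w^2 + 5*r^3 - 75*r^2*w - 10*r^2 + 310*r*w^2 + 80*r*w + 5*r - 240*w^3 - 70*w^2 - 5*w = 5*r^3 - 10*r^2 - 175*r - 240*w^3 + w^2*(310*r - 10) + w*(-75*r^2 + 20*r + 175)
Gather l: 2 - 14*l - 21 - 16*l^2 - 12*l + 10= -16*l^2 - 26*l - 9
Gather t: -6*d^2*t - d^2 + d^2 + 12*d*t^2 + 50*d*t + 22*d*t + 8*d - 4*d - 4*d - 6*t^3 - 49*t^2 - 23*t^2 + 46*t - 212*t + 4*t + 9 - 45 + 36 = -6*t^3 + t^2*(12*d - 72) + t*(-6*d^2 + 72*d - 162)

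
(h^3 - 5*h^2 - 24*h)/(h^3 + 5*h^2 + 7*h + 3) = h*(h - 8)/(h^2 + 2*h + 1)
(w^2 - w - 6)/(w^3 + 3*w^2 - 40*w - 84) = (w - 3)/(w^2 + w - 42)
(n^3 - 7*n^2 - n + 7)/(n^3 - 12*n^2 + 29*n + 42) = (n - 1)/(n - 6)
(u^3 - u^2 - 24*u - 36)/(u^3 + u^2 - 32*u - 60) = (u + 3)/(u + 5)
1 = 1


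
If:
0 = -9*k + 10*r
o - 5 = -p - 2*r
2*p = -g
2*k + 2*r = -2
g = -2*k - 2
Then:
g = -18/19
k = -10/19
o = 104/19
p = 9/19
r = -9/19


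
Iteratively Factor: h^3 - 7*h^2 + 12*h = (h)*(h^2 - 7*h + 12) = h*(h - 4)*(h - 3)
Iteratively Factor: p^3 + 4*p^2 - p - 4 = (p + 4)*(p^2 - 1) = (p + 1)*(p + 4)*(p - 1)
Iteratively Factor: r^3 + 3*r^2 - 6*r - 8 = (r - 2)*(r^2 + 5*r + 4) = (r - 2)*(r + 4)*(r + 1)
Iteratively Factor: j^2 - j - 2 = (j + 1)*(j - 2)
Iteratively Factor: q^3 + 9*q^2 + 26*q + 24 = (q + 2)*(q^2 + 7*q + 12) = (q + 2)*(q + 3)*(q + 4)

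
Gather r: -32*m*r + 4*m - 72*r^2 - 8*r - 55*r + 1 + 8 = 4*m - 72*r^2 + r*(-32*m - 63) + 9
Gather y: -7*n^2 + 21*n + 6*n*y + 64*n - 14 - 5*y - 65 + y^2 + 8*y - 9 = -7*n^2 + 85*n + y^2 + y*(6*n + 3) - 88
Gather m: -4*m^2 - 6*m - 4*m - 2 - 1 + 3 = -4*m^2 - 10*m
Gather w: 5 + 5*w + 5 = 5*w + 10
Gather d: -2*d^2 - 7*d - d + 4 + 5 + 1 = -2*d^2 - 8*d + 10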